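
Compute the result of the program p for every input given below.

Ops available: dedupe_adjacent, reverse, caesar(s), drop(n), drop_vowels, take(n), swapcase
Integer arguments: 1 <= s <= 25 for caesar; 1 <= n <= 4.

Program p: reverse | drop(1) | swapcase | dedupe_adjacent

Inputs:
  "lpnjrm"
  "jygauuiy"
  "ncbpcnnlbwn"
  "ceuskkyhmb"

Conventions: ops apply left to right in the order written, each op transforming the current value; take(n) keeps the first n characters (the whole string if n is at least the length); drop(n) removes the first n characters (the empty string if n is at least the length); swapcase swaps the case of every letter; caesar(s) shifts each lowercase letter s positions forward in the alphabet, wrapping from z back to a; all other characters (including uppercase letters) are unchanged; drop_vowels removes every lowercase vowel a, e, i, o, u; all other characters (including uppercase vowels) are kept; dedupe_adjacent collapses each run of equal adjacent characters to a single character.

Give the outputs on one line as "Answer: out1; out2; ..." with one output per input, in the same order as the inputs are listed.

"RJNPL"; "IUAGYJ"; "WBLNCPBCN"; "MHYKSUEC"

Execution, op by op:
  "lpnjrm" -> "mrjnpl" -> "rjnpl" -> "RJNPL" -> "RJNPL"
  "jygauuiy" -> "yiuuagyj" -> "iuuagyj" -> "IUUAGYJ" -> "IUAGYJ"
  "ncbpcnnlbwn" -> "nwblnncpbcn" -> "wblnncpbcn" -> "WBLNNCPBCN" -> "WBLNCPBCN"
  "ceuskkyhmb" -> "bmhykksuec" -> "mhykksuec" -> "MHYKKSUEC" -> "MHYKSUEC"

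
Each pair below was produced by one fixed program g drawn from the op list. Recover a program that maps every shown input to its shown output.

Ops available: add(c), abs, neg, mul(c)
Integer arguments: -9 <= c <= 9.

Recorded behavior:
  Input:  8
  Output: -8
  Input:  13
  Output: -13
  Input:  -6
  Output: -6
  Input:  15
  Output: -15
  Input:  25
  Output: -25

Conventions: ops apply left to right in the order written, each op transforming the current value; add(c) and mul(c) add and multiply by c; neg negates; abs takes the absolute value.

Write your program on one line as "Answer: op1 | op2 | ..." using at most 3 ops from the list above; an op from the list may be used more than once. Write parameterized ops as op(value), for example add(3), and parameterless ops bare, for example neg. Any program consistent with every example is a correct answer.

abs | neg

Check, running the answer program on each example:
  8 -> 8 -> -8
  13 -> 13 -> -13
  -6 -> 6 -> -6
  15 -> 15 -> -15
  25 -> 25 -> -25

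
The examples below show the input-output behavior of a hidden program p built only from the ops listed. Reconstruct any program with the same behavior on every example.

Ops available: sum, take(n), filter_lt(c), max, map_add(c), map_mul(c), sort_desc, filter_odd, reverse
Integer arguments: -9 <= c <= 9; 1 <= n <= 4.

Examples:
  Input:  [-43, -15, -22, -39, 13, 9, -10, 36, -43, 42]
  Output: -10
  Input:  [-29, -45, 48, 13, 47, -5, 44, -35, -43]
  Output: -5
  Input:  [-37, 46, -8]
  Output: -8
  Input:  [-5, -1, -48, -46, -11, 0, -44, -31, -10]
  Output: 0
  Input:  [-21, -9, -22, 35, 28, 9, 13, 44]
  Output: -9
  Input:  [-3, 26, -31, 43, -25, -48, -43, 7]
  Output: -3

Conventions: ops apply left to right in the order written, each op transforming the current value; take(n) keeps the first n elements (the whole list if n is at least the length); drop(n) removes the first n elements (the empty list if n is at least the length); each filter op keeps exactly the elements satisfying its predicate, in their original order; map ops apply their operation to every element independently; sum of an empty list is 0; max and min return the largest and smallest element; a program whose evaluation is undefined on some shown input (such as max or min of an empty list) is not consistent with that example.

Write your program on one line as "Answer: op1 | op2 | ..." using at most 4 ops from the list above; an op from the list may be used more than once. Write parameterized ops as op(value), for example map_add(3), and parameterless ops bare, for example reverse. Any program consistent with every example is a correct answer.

filter_lt(4) | sort_desc | max

Check, running the answer program on each example:
  [-43, -15, -22, -39, 13, 9, -10, 36, -43, 42] -> [-43, -15, -22, -39, -10, -43] -> [-10, -15, -22, -39, -43, -43] -> -10
  [-29, -45, 48, 13, 47, -5, 44, -35, -43] -> [-29, -45, -5, -35, -43] -> [-5, -29, -35, -43, -45] -> -5
  [-37, 46, -8] -> [-37, -8] -> [-8, -37] -> -8
  [-5, -1, -48, -46, -11, 0, -44, -31, -10] -> [-5, -1, -48, -46, -11, 0, -44, -31, -10] -> [0, -1, -5, -10, -11, -31, -44, -46, -48] -> 0
  [-21, -9, -22, 35, 28, 9, 13, 44] -> [-21, -9, -22] -> [-9, -21, -22] -> -9
  [-3, 26, -31, 43, -25, -48, -43, 7] -> [-3, -31, -25, -48, -43] -> [-3, -25, -31, -43, -48] -> -3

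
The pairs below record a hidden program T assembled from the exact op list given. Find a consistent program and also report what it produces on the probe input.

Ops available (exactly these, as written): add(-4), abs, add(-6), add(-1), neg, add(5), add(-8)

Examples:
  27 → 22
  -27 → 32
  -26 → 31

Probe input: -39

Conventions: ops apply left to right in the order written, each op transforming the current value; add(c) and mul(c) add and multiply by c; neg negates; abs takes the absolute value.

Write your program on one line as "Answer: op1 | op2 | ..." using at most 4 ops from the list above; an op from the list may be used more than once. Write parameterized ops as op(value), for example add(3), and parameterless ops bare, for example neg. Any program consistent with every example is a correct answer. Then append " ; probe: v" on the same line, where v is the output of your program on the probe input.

add(-4) | add(-1) | abs ; probe: 44

Check, running the answer program on each example:
  27 -> 23 -> 22 -> 22
  -27 -> -31 -> -32 -> 32
  -26 -> -30 -> -31 -> 31
  probe: -39 -> -43 -> -44 -> 44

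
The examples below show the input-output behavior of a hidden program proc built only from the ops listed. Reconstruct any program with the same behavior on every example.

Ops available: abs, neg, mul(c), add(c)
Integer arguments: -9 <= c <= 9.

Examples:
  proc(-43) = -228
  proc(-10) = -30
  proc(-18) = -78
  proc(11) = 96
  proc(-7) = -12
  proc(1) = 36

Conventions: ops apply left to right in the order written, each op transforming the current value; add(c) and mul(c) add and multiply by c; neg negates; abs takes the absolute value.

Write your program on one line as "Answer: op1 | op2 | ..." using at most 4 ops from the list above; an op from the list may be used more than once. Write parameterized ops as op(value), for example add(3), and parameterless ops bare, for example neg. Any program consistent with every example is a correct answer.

add(6) | add(2) | add(-3) | mul(6)

Check, running the answer program on each example:
  -43 -> -37 -> -35 -> -38 -> -228
  -10 -> -4 -> -2 -> -5 -> -30
  -18 -> -12 -> -10 -> -13 -> -78
  11 -> 17 -> 19 -> 16 -> 96
  -7 -> -1 -> 1 -> -2 -> -12
  1 -> 7 -> 9 -> 6 -> 36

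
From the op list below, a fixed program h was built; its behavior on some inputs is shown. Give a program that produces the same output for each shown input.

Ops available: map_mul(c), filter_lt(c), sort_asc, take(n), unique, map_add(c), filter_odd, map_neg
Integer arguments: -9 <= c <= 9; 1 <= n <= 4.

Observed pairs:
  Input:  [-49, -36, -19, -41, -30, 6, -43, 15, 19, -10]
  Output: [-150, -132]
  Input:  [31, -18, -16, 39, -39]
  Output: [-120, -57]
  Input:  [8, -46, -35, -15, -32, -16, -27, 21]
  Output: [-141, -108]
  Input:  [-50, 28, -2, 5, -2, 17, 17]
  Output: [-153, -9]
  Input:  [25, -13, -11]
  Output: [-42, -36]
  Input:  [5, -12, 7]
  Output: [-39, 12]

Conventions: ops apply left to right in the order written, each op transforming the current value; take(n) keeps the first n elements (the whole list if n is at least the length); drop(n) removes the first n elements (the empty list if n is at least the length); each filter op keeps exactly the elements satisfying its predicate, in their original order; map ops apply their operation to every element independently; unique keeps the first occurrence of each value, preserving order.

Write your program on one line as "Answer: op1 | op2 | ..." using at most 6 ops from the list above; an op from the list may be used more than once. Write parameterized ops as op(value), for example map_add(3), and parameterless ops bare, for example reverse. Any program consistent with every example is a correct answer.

unique | sort_asc | take(2) | map_mul(3) | map_add(-3)

Check, running the answer program on each example:
  [-49, -36, -19, -41, -30, 6, -43, 15, 19, -10] -> [-49, -36, -19, -41, -30, 6, -43, 15, 19, -10] -> [-49, -43, -41, -36, -30, -19, -10, 6, 15, 19] -> [-49, -43] -> [-147, -129] -> [-150, -132]
  [31, -18, -16, 39, -39] -> [31, -18, -16, 39, -39] -> [-39, -18, -16, 31, 39] -> [-39, -18] -> [-117, -54] -> [-120, -57]
  [8, -46, -35, -15, -32, -16, -27, 21] -> [8, -46, -35, -15, -32, -16, -27, 21] -> [-46, -35, -32, -27, -16, -15, 8, 21] -> [-46, -35] -> [-138, -105] -> [-141, -108]
  [-50, 28, -2, 5, -2, 17, 17] -> [-50, 28, -2, 5, 17] -> [-50, -2, 5, 17, 28] -> [-50, -2] -> [-150, -6] -> [-153, -9]
  [25, -13, -11] -> [25, -13, -11] -> [-13, -11, 25] -> [-13, -11] -> [-39, -33] -> [-42, -36]
  [5, -12, 7] -> [5, -12, 7] -> [-12, 5, 7] -> [-12, 5] -> [-36, 15] -> [-39, 12]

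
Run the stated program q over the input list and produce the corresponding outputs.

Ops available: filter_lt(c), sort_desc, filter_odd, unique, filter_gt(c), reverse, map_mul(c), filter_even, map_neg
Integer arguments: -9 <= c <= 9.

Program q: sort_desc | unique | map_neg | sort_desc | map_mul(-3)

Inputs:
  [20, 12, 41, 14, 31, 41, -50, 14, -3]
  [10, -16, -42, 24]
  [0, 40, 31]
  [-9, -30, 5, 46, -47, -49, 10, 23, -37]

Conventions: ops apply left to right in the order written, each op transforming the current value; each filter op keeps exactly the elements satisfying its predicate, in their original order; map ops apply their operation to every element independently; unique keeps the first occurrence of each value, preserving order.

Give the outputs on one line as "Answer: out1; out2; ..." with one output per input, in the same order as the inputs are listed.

Execution, op by op:
  [20, 12, 41, 14, 31, 41, -50, 14, -3] -> [41, 41, 31, 20, 14, 14, 12, -3, -50] -> [41, 31, 20, 14, 12, -3, -50] -> [-41, -31, -20, -14, -12, 3, 50] -> [50, 3, -12, -14, -20, -31, -41] -> [-150, -9, 36, 42, 60, 93, 123]
  [10, -16, -42, 24] -> [24, 10, -16, -42] -> [24, 10, -16, -42] -> [-24, -10, 16, 42] -> [42, 16, -10, -24] -> [-126, -48, 30, 72]
  [0, 40, 31] -> [40, 31, 0] -> [40, 31, 0] -> [-40, -31, 0] -> [0, -31, -40] -> [0, 93, 120]
  [-9, -30, 5, 46, -47, -49, 10, 23, -37] -> [46, 23, 10, 5, -9, -30, -37, -47, -49] -> [46, 23, 10, 5, -9, -30, -37, -47, -49] -> [-46, -23, -10, -5, 9, 30, 37, 47, 49] -> [49, 47, 37, 30, 9, -5, -10, -23, -46] -> [-147, -141, -111, -90, -27, 15, 30, 69, 138]

[-150, -9, 36, 42, 60, 93, 123]; [-126, -48, 30, 72]; [0, 93, 120]; [-147, -141, -111, -90, -27, 15, 30, 69, 138]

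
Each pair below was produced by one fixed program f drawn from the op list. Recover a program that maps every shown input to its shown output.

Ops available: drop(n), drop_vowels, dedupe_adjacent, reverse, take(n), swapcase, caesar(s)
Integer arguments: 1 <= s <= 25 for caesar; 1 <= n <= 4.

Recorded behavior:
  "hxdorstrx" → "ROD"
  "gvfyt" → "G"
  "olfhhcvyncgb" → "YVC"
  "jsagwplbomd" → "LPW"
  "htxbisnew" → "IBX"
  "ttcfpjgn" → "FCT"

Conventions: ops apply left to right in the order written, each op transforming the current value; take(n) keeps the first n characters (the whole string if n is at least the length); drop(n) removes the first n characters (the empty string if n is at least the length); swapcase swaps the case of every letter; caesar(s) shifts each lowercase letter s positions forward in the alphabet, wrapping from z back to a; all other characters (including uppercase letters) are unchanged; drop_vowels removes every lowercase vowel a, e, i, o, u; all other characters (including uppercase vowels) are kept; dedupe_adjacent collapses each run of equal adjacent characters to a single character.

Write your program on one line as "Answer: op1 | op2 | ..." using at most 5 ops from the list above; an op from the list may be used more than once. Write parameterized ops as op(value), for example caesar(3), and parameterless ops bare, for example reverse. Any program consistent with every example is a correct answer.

reverse | swapcase | drop(4) | take(3)

Check, running the answer program on each example:
  "hxdorstrx" -> "xrtsrodxh" -> "XRTSRODXH" -> "RODXH" -> "ROD"
  "gvfyt" -> "tyfvg" -> "TYFVG" -> "G" -> "G"
  "olfhhcvyncgb" -> "bgcnyvchhflo" -> "BGCNYVCHHFLO" -> "YVCHHFLO" -> "YVC"
  "jsagwplbomd" -> "dmoblpwgasj" -> "DMOBLPWGASJ" -> "LPWGASJ" -> "LPW"
  "htxbisnew" -> "wensibxth" -> "WENSIBXTH" -> "IBXTH" -> "IBX"
  "ttcfpjgn" -> "ngjpfctt" -> "NGJPFCTT" -> "FCTT" -> "FCT"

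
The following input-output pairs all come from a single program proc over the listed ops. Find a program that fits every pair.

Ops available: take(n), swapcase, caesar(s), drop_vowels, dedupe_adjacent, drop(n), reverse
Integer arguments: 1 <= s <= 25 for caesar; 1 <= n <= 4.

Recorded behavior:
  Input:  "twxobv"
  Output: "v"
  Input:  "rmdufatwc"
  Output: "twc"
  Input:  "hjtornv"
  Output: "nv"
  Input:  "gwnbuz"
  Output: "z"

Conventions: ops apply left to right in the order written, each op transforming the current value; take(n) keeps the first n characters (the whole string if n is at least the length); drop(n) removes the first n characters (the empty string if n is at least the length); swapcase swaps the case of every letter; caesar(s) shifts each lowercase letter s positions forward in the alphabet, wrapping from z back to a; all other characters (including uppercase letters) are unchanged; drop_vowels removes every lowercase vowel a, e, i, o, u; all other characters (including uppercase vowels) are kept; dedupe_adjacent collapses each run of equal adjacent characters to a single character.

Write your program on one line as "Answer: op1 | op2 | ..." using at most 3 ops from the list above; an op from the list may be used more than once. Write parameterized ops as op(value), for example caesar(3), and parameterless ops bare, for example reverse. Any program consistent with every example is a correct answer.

drop_vowels | drop(4)

Check, running the answer program on each example:
  "twxobv" -> "twxbv" -> "v"
  "rmdufatwc" -> "rmdftwc" -> "twc"
  "hjtornv" -> "hjtrnv" -> "nv"
  "gwnbuz" -> "gwnbz" -> "z"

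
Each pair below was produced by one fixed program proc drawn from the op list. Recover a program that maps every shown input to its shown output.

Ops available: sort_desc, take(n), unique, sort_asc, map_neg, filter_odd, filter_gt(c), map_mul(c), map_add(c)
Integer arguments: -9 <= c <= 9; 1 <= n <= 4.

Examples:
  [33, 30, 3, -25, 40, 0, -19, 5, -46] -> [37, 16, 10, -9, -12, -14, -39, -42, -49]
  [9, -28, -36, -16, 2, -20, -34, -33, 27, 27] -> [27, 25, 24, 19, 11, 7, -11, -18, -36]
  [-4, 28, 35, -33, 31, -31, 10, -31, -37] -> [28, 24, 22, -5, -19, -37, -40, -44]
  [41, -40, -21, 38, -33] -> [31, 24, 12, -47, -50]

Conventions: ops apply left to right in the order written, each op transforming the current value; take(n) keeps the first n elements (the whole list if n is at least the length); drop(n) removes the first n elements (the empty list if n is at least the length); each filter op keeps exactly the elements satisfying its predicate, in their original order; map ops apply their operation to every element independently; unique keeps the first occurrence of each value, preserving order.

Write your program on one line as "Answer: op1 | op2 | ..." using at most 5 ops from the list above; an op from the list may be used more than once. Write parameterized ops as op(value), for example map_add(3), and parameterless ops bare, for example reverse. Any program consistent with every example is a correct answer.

unique | sort_asc | map_add(9) | map_neg

Check, running the answer program on each example:
  [33, 30, 3, -25, 40, 0, -19, 5, -46] -> [33, 30, 3, -25, 40, 0, -19, 5, -46] -> [-46, -25, -19, 0, 3, 5, 30, 33, 40] -> [-37, -16, -10, 9, 12, 14, 39, 42, 49] -> [37, 16, 10, -9, -12, -14, -39, -42, -49]
  [9, -28, -36, -16, 2, -20, -34, -33, 27, 27] -> [9, -28, -36, -16, 2, -20, -34, -33, 27] -> [-36, -34, -33, -28, -20, -16, 2, 9, 27] -> [-27, -25, -24, -19, -11, -7, 11, 18, 36] -> [27, 25, 24, 19, 11, 7, -11, -18, -36]
  [-4, 28, 35, -33, 31, -31, 10, -31, -37] -> [-4, 28, 35, -33, 31, -31, 10, -37] -> [-37, -33, -31, -4, 10, 28, 31, 35] -> [-28, -24, -22, 5, 19, 37, 40, 44] -> [28, 24, 22, -5, -19, -37, -40, -44]
  [41, -40, -21, 38, -33] -> [41, -40, -21, 38, -33] -> [-40, -33, -21, 38, 41] -> [-31, -24, -12, 47, 50] -> [31, 24, 12, -47, -50]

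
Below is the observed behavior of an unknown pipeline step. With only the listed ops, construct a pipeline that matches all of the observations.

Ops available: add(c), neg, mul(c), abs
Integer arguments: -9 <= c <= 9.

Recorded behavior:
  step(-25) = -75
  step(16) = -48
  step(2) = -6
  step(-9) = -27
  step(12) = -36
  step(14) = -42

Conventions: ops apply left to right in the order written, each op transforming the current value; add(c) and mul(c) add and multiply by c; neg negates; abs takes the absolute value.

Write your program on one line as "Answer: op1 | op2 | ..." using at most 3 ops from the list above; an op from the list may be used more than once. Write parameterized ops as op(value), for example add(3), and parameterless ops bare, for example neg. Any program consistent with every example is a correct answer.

mul(-3) | abs | neg

Check, running the answer program on each example:
  -25 -> 75 -> 75 -> -75
  16 -> -48 -> 48 -> -48
  2 -> -6 -> 6 -> -6
  -9 -> 27 -> 27 -> -27
  12 -> -36 -> 36 -> -36
  14 -> -42 -> 42 -> -42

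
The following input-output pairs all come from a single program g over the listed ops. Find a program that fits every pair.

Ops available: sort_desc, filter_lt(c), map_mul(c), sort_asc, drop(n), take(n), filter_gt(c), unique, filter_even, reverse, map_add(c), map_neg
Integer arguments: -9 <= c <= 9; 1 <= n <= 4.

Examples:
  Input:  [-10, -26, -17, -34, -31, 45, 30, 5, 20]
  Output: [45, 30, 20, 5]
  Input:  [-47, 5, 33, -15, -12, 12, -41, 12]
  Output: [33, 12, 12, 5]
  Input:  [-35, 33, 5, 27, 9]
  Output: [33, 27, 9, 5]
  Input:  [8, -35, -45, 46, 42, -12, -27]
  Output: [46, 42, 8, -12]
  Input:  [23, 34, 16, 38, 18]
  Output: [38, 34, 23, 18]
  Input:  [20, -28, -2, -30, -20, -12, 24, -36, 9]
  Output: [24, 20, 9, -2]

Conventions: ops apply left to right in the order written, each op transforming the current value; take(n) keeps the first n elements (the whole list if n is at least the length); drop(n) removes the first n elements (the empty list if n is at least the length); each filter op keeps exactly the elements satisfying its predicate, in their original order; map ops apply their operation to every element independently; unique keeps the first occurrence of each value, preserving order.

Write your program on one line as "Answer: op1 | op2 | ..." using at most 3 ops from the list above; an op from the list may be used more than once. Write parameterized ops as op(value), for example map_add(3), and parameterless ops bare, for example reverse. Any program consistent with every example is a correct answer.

sort_desc | take(4)

Check, running the answer program on each example:
  [-10, -26, -17, -34, -31, 45, 30, 5, 20] -> [45, 30, 20, 5, -10, -17, -26, -31, -34] -> [45, 30, 20, 5]
  [-47, 5, 33, -15, -12, 12, -41, 12] -> [33, 12, 12, 5, -12, -15, -41, -47] -> [33, 12, 12, 5]
  [-35, 33, 5, 27, 9] -> [33, 27, 9, 5, -35] -> [33, 27, 9, 5]
  [8, -35, -45, 46, 42, -12, -27] -> [46, 42, 8, -12, -27, -35, -45] -> [46, 42, 8, -12]
  [23, 34, 16, 38, 18] -> [38, 34, 23, 18, 16] -> [38, 34, 23, 18]
  [20, -28, -2, -30, -20, -12, 24, -36, 9] -> [24, 20, 9, -2, -12, -20, -28, -30, -36] -> [24, 20, 9, -2]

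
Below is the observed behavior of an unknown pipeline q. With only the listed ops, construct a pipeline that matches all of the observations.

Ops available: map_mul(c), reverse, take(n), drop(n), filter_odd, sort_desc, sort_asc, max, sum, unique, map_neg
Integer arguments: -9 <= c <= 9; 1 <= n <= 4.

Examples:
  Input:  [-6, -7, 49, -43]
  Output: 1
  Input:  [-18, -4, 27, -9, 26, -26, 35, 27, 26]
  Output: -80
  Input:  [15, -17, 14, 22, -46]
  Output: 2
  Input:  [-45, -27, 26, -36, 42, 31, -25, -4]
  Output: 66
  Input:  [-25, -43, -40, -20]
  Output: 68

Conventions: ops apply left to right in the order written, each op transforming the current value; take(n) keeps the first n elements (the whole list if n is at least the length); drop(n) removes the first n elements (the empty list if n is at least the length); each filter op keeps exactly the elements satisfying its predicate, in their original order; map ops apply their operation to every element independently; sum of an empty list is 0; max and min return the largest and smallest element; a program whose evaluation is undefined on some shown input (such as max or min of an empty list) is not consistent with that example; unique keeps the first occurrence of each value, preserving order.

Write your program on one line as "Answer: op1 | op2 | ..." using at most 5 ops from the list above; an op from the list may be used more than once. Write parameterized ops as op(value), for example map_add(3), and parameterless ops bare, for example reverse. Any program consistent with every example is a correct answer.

sort_desc | reverse | map_neg | filter_odd | sum

Check, running the answer program on each example:
  [-6, -7, 49, -43] -> [49, -6, -7, -43] -> [-43, -7, -6, 49] -> [43, 7, 6, -49] -> [43, 7, -49] -> 1
  [-18, -4, 27, -9, 26, -26, 35, 27, 26] -> [35, 27, 27, 26, 26, -4, -9, -18, -26] -> [-26, -18, -9, -4, 26, 26, 27, 27, 35] -> [26, 18, 9, 4, -26, -26, -27, -27, -35] -> [9, -27, -27, -35] -> -80
  [15, -17, 14, 22, -46] -> [22, 15, 14, -17, -46] -> [-46, -17, 14, 15, 22] -> [46, 17, -14, -15, -22] -> [17, -15] -> 2
  [-45, -27, 26, -36, 42, 31, -25, -4] -> [42, 31, 26, -4, -25, -27, -36, -45] -> [-45, -36, -27, -25, -4, 26, 31, 42] -> [45, 36, 27, 25, 4, -26, -31, -42] -> [45, 27, 25, -31] -> 66
  [-25, -43, -40, -20] -> [-20, -25, -40, -43] -> [-43, -40, -25, -20] -> [43, 40, 25, 20] -> [43, 25] -> 68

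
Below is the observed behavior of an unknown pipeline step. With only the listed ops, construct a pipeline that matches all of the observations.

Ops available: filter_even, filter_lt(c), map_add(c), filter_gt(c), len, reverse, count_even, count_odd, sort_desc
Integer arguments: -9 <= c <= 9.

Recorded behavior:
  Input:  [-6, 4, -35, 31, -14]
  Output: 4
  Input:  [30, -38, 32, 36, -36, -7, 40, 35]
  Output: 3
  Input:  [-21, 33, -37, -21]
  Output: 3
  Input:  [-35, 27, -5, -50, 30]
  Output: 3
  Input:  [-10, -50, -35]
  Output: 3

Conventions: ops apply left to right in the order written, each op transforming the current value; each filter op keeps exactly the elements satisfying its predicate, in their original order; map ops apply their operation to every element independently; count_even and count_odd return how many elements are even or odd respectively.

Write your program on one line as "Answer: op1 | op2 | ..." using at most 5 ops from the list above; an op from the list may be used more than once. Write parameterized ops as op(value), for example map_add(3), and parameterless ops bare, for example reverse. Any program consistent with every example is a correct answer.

reverse | filter_lt(5) | map_add(3) | len

Check, running the answer program on each example:
  [-6, 4, -35, 31, -14] -> [-14, 31, -35, 4, -6] -> [-14, -35, 4, -6] -> [-11, -32, 7, -3] -> 4
  [30, -38, 32, 36, -36, -7, 40, 35] -> [35, 40, -7, -36, 36, 32, -38, 30] -> [-7, -36, -38] -> [-4, -33, -35] -> 3
  [-21, 33, -37, -21] -> [-21, -37, 33, -21] -> [-21, -37, -21] -> [-18, -34, -18] -> 3
  [-35, 27, -5, -50, 30] -> [30, -50, -5, 27, -35] -> [-50, -5, -35] -> [-47, -2, -32] -> 3
  [-10, -50, -35] -> [-35, -50, -10] -> [-35, -50, -10] -> [-32, -47, -7] -> 3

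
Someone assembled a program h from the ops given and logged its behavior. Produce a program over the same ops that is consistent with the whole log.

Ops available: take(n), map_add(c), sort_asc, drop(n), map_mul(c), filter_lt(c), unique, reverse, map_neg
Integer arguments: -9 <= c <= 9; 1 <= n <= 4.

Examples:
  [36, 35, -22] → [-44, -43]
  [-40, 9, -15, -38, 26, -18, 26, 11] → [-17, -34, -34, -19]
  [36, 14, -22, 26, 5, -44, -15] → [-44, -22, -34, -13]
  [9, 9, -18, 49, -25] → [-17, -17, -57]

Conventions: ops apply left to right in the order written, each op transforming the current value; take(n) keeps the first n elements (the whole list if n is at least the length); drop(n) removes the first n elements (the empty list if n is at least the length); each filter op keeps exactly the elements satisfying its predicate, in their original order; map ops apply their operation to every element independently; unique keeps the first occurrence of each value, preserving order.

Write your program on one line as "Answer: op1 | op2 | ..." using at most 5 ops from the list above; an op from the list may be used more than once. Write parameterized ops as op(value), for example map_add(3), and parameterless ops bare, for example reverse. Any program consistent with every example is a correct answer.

map_neg | reverse | filter_lt(-1) | reverse | map_add(-8)

Check, running the answer program on each example:
  [36, 35, -22] -> [-36, -35, 22] -> [22, -35, -36] -> [-35, -36] -> [-36, -35] -> [-44, -43]
  [-40, 9, -15, -38, 26, -18, 26, 11] -> [40, -9, 15, 38, -26, 18, -26, -11] -> [-11, -26, 18, -26, 38, 15, -9, 40] -> [-11, -26, -26, -9] -> [-9, -26, -26, -11] -> [-17, -34, -34, -19]
  [36, 14, -22, 26, 5, -44, -15] -> [-36, -14, 22, -26, -5, 44, 15] -> [15, 44, -5, -26, 22, -14, -36] -> [-5, -26, -14, -36] -> [-36, -14, -26, -5] -> [-44, -22, -34, -13]
  [9, 9, -18, 49, -25] -> [-9, -9, 18, -49, 25] -> [25, -49, 18, -9, -9] -> [-49, -9, -9] -> [-9, -9, -49] -> [-17, -17, -57]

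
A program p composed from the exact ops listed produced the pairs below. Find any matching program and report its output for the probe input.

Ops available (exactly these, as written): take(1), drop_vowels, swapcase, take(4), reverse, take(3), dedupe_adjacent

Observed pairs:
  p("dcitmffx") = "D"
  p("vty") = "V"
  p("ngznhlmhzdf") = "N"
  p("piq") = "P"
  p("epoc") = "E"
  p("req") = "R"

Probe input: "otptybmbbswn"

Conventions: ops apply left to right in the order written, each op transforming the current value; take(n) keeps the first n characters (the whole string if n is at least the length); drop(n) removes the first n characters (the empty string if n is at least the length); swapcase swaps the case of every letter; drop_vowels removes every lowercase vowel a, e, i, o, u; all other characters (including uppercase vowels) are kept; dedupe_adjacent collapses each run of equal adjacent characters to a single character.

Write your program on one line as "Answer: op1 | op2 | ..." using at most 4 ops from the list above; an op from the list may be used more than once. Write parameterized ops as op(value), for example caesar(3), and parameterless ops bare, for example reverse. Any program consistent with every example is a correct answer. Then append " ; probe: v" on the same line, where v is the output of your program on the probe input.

take(4) | take(1) | swapcase ; probe: "O"

Check, running the answer program on each example:
  "dcitmffx" -> "dcit" -> "d" -> "D"
  "vty" -> "vty" -> "v" -> "V"
  "ngznhlmhzdf" -> "ngzn" -> "n" -> "N"
  "piq" -> "piq" -> "p" -> "P"
  "epoc" -> "epoc" -> "e" -> "E"
  "req" -> "req" -> "r" -> "R"
  probe: "otptybmbbswn" -> "otpt" -> "o" -> "O"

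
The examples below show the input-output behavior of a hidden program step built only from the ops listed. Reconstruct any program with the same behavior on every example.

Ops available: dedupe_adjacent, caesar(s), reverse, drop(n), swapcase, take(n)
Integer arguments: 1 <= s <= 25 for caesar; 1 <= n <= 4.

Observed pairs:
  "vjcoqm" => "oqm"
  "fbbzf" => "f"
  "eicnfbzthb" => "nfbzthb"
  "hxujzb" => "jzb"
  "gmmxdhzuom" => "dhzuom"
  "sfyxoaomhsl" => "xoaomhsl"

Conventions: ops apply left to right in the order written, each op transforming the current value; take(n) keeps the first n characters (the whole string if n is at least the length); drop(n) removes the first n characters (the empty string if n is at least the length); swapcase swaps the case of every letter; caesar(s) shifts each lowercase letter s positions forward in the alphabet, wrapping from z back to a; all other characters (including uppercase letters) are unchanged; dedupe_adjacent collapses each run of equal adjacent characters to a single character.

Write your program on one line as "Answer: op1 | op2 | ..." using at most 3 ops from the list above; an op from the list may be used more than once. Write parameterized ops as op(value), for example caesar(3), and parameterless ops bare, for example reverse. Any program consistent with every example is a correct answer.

dedupe_adjacent | drop(3)

Check, running the answer program on each example:
  "vjcoqm" -> "vjcoqm" -> "oqm"
  "fbbzf" -> "fbzf" -> "f"
  "eicnfbzthb" -> "eicnfbzthb" -> "nfbzthb"
  "hxujzb" -> "hxujzb" -> "jzb"
  "gmmxdhzuom" -> "gmxdhzuom" -> "dhzuom"
  "sfyxoaomhsl" -> "sfyxoaomhsl" -> "xoaomhsl"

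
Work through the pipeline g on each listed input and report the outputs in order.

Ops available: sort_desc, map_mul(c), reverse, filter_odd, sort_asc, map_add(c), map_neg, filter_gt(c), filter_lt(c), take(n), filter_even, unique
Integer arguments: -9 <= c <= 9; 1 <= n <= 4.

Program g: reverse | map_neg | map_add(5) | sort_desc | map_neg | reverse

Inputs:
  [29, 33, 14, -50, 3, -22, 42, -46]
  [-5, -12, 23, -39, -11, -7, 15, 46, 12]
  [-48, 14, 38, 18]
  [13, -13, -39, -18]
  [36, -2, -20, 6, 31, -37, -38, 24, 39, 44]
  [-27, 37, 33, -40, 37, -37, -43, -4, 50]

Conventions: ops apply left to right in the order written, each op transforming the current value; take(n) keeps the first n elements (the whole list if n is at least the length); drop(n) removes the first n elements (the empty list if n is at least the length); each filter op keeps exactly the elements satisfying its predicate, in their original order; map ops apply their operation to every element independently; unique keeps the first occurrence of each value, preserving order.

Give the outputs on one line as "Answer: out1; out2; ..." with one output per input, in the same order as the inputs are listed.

Execution, op by op:
  [29, 33, 14, -50, 3, -22, 42, -46] -> [-46, 42, -22, 3, -50, 14, 33, 29] -> [46, -42, 22, -3, 50, -14, -33, -29] -> [51, -37, 27, 2, 55, -9, -28, -24] -> [55, 51, 27, 2, -9, -24, -28, -37] -> [-55, -51, -27, -2, 9, 24, 28, 37] -> [37, 28, 24, 9, -2, -27, -51, -55]
  [-5, -12, 23, -39, -11, -7, 15, 46, 12] -> [12, 46, 15, -7, -11, -39, 23, -12, -5] -> [-12, -46, -15, 7, 11, 39, -23, 12, 5] -> [-7, -41, -10, 12, 16, 44, -18, 17, 10] -> [44, 17, 16, 12, 10, -7, -10, -18, -41] -> [-44, -17, -16, -12, -10, 7, 10, 18, 41] -> [41, 18, 10, 7, -10, -12, -16, -17, -44]
  [-48, 14, 38, 18] -> [18, 38, 14, -48] -> [-18, -38, -14, 48] -> [-13, -33, -9, 53] -> [53, -9, -13, -33] -> [-53, 9, 13, 33] -> [33, 13, 9, -53]
  [13, -13, -39, -18] -> [-18, -39, -13, 13] -> [18, 39, 13, -13] -> [23, 44, 18, -8] -> [44, 23, 18, -8] -> [-44, -23, -18, 8] -> [8, -18, -23, -44]
  [36, -2, -20, 6, 31, -37, -38, 24, 39, 44] -> [44, 39, 24, -38, -37, 31, 6, -20, -2, 36] -> [-44, -39, -24, 38, 37, -31, -6, 20, 2, -36] -> [-39, -34, -19, 43, 42, -26, -1, 25, 7, -31] -> [43, 42, 25, 7, -1, -19, -26, -31, -34, -39] -> [-43, -42, -25, -7, 1, 19, 26, 31, 34, 39] -> [39, 34, 31, 26, 19, 1, -7, -25, -42, -43]
  [-27, 37, 33, -40, 37, -37, -43, -4, 50] -> [50, -4, -43, -37, 37, -40, 33, 37, -27] -> [-50, 4, 43, 37, -37, 40, -33, -37, 27] -> [-45, 9, 48, 42, -32, 45, -28, -32, 32] -> [48, 45, 42, 32, 9, -28, -32, -32, -45] -> [-48, -45, -42, -32, -9, 28, 32, 32, 45] -> [45, 32, 32, 28, -9, -32, -42, -45, -48]

[37, 28, 24, 9, -2, -27, -51, -55]; [41, 18, 10, 7, -10, -12, -16, -17, -44]; [33, 13, 9, -53]; [8, -18, -23, -44]; [39, 34, 31, 26, 19, 1, -7, -25, -42, -43]; [45, 32, 32, 28, -9, -32, -42, -45, -48]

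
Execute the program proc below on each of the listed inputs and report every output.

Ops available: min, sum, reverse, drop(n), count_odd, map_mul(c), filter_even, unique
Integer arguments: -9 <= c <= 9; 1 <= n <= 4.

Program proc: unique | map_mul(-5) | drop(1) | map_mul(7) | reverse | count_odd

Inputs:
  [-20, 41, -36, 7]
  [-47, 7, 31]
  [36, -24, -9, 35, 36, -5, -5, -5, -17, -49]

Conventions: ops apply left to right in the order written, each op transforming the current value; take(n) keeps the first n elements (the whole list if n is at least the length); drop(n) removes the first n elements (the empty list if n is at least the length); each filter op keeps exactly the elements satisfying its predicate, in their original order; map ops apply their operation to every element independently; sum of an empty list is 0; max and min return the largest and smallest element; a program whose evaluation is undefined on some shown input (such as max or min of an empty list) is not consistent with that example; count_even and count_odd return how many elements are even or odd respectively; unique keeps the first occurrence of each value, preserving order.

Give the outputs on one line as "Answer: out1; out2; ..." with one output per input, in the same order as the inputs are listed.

Execution, op by op:
  [-20, 41, -36, 7] -> [-20, 41, -36, 7] -> [100, -205, 180, -35] -> [-205, 180, -35] -> [-1435, 1260, -245] -> [-245, 1260, -1435] -> 2
  [-47, 7, 31] -> [-47, 7, 31] -> [235, -35, -155] -> [-35, -155] -> [-245, -1085] -> [-1085, -245] -> 2
  [36, -24, -9, 35, 36, -5, -5, -5, -17, -49] -> [36, -24, -9, 35, -5, -17, -49] -> [-180, 120, 45, -175, 25, 85, 245] -> [120, 45, -175, 25, 85, 245] -> [840, 315, -1225, 175, 595, 1715] -> [1715, 595, 175, -1225, 315, 840] -> 5

2; 2; 5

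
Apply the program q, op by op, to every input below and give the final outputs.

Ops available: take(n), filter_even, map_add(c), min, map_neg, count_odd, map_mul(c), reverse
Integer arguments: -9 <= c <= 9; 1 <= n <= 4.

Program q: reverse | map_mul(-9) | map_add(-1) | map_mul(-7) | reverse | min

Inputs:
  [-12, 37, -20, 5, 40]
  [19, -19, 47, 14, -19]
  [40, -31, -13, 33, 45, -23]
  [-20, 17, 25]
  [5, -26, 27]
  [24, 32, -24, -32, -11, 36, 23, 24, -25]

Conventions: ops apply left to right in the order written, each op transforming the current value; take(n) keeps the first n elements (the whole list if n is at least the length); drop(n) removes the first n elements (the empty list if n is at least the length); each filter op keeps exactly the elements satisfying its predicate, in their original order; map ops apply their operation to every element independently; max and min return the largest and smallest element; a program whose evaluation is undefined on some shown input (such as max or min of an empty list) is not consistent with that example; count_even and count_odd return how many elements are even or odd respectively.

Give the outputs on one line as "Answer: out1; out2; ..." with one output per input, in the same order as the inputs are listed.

-1253; -1190; -1946; -1253; -1631; -2009

Execution, op by op:
  [-12, 37, -20, 5, 40] -> [40, 5, -20, 37, -12] -> [-360, -45, 180, -333, 108] -> [-361, -46, 179, -334, 107] -> [2527, 322, -1253, 2338, -749] -> [-749, 2338, -1253, 322, 2527] -> -1253
  [19, -19, 47, 14, -19] -> [-19, 14, 47, -19, 19] -> [171, -126, -423, 171, -171] -> [170, -127, -424, 170, -172] -> [-1190, 889, 2968, -1190, 1204] -> [1204, -1190, 2968, 889, -1190] -> -1190
  [40, -31, -13, 33, 45, -23] -> [-23, 45, 33, -13, -31, 40] -> [207, -405, -297, 117, 279, -360] -> [206, -406, -298, 116, 278, -361] -> [-1442, 2842, 2086, -812, -1946, 2527] -> [2527, -1946, -812, 2086, 2842, -1442] -> -1946
  [-20, 17, 25] -> [25, 17, -20] -> [-225, -153, 180] -> [-226, -154, 179] -> [1582, 1078, -1253] -> [-1253, 1078, 1582] -> -1253
  [5, -26, 27] -> [27, -26, 5] -> [-243, 234, -45] -> [-244, 233, -46] -> [1708, -1631, 322] -> [322, -1631, 1708] -> -1631
  [24, 32, -24, -32, -11, 36, 23, 24, -25] -> [-25, 24, 23, 36, -11, -32, -24, 32, 24] -> [225, -216, -207, -324, 99, 288, 216, -288, -216] -> [224, -217, -208, -325, 98, 287, 215, -289, -217] -> [-1568, 1519, 1456, 2275, -686, -2009, -1505, 2023, 1519] -> [1519, 2023, -1505, -2009, -686, 2275, 1456, 1519, -1568] -> -2009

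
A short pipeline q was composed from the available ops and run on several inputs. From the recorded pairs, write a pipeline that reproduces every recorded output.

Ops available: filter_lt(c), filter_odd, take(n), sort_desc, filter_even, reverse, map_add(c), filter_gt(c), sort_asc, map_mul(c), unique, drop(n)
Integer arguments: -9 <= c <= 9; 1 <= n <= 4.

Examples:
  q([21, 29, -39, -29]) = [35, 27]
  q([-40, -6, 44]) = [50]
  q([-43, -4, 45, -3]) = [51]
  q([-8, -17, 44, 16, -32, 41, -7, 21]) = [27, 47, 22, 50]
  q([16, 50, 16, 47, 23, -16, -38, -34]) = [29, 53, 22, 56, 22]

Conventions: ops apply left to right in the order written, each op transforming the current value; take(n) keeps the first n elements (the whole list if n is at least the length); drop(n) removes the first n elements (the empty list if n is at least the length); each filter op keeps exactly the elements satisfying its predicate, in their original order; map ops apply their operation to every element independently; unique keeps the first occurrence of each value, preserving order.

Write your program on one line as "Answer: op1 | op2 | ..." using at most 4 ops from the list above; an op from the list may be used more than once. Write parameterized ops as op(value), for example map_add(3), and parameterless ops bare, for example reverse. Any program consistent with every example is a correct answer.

map_add(6) | filter_gt(9) | reverse

Check, running the answer program on each example:
  [21, 29, -39, -29] -> [27, 35, -33, -23] -> [27, 35] -> [35, 27]
  [-40, -6, 44] -> [-34, 0, 50] -> [50] -> [50]
  [-43, -4, 45, -3] -> [-37, 2, 51, 3] -> [51] -> [51]
  [-8, -17, 44, 16, -32, 41, -7, 21] -> [-2, -11, 50, 22, -26, 47, -1, 27] -> [50, 22, 47, 27] -> [27, 47, 22, 50]
  [16, 50, 16, 47, 23, -16, -38, -34] -> [22, 56, 22, 53, 29, -10, -32, -28] -> [22, 56, 22, 53, 29] -> [29, 53, 22, 56, 22]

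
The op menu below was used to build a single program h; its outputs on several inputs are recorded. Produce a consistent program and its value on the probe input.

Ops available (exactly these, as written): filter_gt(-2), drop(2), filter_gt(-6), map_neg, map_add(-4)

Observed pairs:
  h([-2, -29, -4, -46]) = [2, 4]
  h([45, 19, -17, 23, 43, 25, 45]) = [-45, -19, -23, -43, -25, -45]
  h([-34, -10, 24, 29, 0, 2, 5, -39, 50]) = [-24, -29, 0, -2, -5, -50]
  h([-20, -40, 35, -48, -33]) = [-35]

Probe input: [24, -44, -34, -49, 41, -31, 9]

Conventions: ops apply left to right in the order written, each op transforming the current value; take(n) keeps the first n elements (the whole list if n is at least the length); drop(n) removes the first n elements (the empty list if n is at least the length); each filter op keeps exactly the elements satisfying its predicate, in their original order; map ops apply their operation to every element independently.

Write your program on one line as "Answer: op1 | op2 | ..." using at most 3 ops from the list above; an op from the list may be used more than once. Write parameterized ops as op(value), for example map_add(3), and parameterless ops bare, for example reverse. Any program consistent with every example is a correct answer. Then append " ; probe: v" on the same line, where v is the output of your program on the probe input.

filter_gt(-6) | map_neg ; probe: [-24, -41, -9]

Check, running the answer program on each example:
  [-2, -29, -4, -46] -> [-2, -4] -> [2, 4]
  [45, 19, -17, 23, 43, 25, 45] -> [45, 19, 23, 43, 25, 45] -> [-45, -19, -23, -43, -25, -45]
  [-34, -10, 24, 29, 0, 2, 5, -39, 50] -> [24, 29, 0, 2, 5, 50] -> [-24, -29, 0, -2, -5, -50]
  [-20, -40, 35, -48, -33] -> [35] -> [-35]
  probe: [24, -44, -34, -49, 41, -31, 9] -> [24, 41, 9] -> [-24, -41, -9]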